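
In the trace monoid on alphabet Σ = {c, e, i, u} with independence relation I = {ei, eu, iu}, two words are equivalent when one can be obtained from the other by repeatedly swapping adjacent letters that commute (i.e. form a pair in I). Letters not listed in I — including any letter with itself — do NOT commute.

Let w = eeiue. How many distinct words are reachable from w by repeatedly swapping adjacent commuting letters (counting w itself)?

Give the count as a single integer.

20

0(e) covers ∅
1(e) covers 0:e
2(i) covers ∅
3(u) covers ∅
4(e) covers 1:e
floor of heap: 0:e, 2:i, 3:u
completions by unplaced set U, small U first (add the entries for U minus each lowest piece of U):
  |U|=1: {2}:1  {3}:1  {4}:1
  |U|=2: {1,4}:1  {2,3}:2  {2,4}:2  {3,4}:2
  |U|=3: {0,1,4}:1  {1,2,4}:3  {1,3,4}:3  {2,3,4}:6
  start at 0(e): 12
  start at 2(i): 4
  start at 3(u): 4
sum over floor = 20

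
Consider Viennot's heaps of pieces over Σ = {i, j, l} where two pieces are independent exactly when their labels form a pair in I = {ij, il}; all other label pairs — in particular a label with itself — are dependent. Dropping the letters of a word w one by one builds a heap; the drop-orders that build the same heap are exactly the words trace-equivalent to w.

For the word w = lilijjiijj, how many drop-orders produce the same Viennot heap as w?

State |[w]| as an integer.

piece 0:l — minimal
piece 1:i — minimal
piece 2:l rests on {0:l}
piece 3:i rests on {1:i}
piece 4:j rests on {2:l}
piece 5:j rests on {4:j}
piece 6:i rests on {3:i}
piece 7:i rests on {6:i}
piece 8:j rests on {5:j}
piece 9:j rests on {8:j}
minimal pieces: {0:l, 1:i}
ways to finish when only these pieces remain (= sum over removing one remaining piece with nothing left below it):
  1 left: {7}→1  {9}→1
  2 left: {6,7}→1  {7,9}→2  {8,9}→1
  3 left: {3,6,7}→1  {5,8,9}→1  {6,7,9}→3  {7,8,9}→3
  4 left: {1,3,6,7}→1  {3,6,7,9}→4  {4,5,8,9}→1  {5,7,8,9}→4  {6,7,8,9}→6
  5 left: {1,3,6,7,9}→5  {2,4,5,8,9}→1  {3,6,7,8,9}→10  {4,5,7,8,9}→5  {5,6,7,8,9}→10
  6 left: {0,2,4,5,8,9}→1  {1,3,6,7,8,9}→15  {2,4,5,7,8,9}→6  {3,5,6,7,8,9}→20  {4,5,6,7,8,9}→15
  7 left: {0,2,4,5,7,8,9}→7  {1,3,5,6,7,8,9}→35  {2,4,5,6,7,8,9}→21  {3,4,5,6,7,8,9}→35
  8 left: {0,2,4,5,6,7,8,9}→28  {1,3,4,5,6,7,8,9}→70  {2,3,4,5,6,7,8,9}→56
  placing 0:l first → 126 extensions
  placing 1:i first → 84 extensions
total linear extensions = 210

210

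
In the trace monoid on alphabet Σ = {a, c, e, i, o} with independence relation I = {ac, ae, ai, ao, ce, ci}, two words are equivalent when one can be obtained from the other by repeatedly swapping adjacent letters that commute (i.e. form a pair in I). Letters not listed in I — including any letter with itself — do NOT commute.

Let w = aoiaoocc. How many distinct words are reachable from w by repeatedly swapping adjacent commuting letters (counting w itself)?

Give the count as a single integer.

28

drop 0:a onto floor
drop 1:o onto floor
drop 2:i onto {1:o}
drop 3:a onto {0:a}
drop 4:o onto {2:i}
drop 5:o onto {4:o}
drop 6:c onto {5:o}
drop 7:c onto {6:c}
ground layer = {0:a, 1:o}
drop-orders for the pieces not yet dropped (sum over which currently-grounded one goes next):
  1 to go: {3} 1  {7} 1
  2 to go: {0,3} 1  {3,7} 2  {6,7} 1
  3 to go: {0,3,7} 3  {3,6,7} 3  {5,6,7} 1
  4 to go: {0,3,6,7} 6  {3,5,6,7} 4  {4,5,6,7} 1
  5 to go: {0,3,5,6,7} 10  {2,4,5,6,7} 1  {3,4,5,6,7} 5
  6 to go: {0,3,4,5,6,7} 15  {1,2,4,5,6,7} 1  {2,3,4,5,6,7} 6
  if 0:a drops first: 7 orders
  if 1:o drops first: 21 orders
heap linearizations: 28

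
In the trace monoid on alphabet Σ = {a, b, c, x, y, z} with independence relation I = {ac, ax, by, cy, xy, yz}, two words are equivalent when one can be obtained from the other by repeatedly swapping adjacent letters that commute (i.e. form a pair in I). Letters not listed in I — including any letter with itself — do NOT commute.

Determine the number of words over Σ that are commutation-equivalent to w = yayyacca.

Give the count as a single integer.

0(y) covers ∅
1(a) covers 0:y
2(y) covers 1:a
3(y) covers 2:y
4(a) covers 3:y
5(c) covers ∅
6(c) covers 5:c
7(a) covers 4:a
floor of heap: 0:y, 5:c
completions by unplaced set U, small U first (add the entries for U minus each lowest piece of U):
  |U|=1: {6}:1  {7}:1
  |U|=2: {4,7}:1  {5,6}:1  {6,7}:2
  |U|=3: {3,4,7}:1  {4,6,7}:3  {5,6,7}:3
  |U|=4: {2,3,4,7}:1  {3,4,6,7}:4  {4,5,6,7}:6
  |U|=5: {1,2,3,4,7}:1  {2,3,4,6,7}:5  {3,4,5,6,7}:10
  |U|=6: {0,1,2,3,4,7}:1  {1,2,3,4,6,7}:6  {2,3,4,5,6,7}:15
  start at 0(y): 21
  start at 5(c): 7
sum over floor = 28

28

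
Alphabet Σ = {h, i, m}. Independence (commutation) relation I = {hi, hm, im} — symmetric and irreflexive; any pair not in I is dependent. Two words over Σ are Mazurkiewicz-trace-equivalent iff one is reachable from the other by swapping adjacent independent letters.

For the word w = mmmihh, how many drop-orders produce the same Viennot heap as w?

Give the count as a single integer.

60

drop 0:m onto floor
drop 1:m onto {0:m}
drop 2:m onto {1:m}
drop 3:i onto floor
drop 4:h onto floor
drop 5:h onto {4:h}
ground layer = {0:m, 3:i, 4:h}
drop-orders for the pieces not yet dropped (sum over which currently-grounded one goes next):
  1 to go: {2} 1  {3} 1  {5} 1
  2 to go: {1,2} 1  {2,3} 2  {2,5} 2  {3,5} 2  {4,5} 1
  3 to go: {0,1,2} 1  {1,2,3} 3  {1,2,5} 3  {2,3,5} 6  {2,4,5} 3  {3,4,5} 3
  4 to go: {0,1,2,3} 4  {0,1,2,5} 4  {1,2,3,5} 12  {1,2,4,5} 6  {2,3,4,5} 12
  if 0:m drops first: 30 orders
  if 3:i drops first: 10 orders
  if 4:h drops first: 20 orders
heap linearizations: 60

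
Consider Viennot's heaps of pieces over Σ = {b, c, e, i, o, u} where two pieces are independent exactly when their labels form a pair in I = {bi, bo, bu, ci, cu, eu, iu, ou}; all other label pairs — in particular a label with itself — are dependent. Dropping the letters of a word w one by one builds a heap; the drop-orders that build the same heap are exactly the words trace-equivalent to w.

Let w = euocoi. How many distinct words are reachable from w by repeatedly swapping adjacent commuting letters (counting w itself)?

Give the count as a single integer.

#0=e has no predecessor
#1=u has no predecessor
#2=o depends on [0:e]
#3=c depends on [2:o]
#4=o depends on [3:c]
#5=i depends on [4:o]
sources: [0:e, 1:u]
N(rest) = Σ N(rest − s) over sources s of rest; N(one piece) = 1:
  size 1 → [1]=1  [5]=1
  size 2 → [1,5]=2  [4,5]=1
  size 3 → [1,4,5]=3  [3,4,5]=1
  size 4 → [1,3,4,5]=4  [2,3,4,5]=1
  first=0(e) contributes 5
  first=1(u) contributes 1
|[w]| = 6

6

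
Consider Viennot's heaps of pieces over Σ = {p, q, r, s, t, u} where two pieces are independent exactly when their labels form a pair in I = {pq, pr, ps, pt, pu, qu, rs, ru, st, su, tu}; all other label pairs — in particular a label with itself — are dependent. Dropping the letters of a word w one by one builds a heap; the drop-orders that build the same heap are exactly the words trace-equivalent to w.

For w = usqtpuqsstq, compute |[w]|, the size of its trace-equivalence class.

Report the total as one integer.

drop 0:u onto floor
drop 1:s onto floor
drop 2:q onto {1:s}
drop 3:t onto {2:q}
drop 4:p onto floor
drop 5:u onto {0:u}
drop 6:q onto {3:t}
drop 7:s onto {6:q}
drop 8:s onto {7:s}
drop 9:t onto {6:q}
drop 10:q onto {8:s, 9:t}
ground layer = {0:u, 1:s, 4:p}
drop-orders for the pieces not yet dropped (sum over which currently-grounded one goes next):
  1 to go: {4} 1  {5} 1  {10} 1
  2 to go: {0,5} 1  {4,5} 2  {4,10} 2  {5,10} 2  {8,10} 1  {9,10} 1
  3 to go: {0,4,5} 3  {0,5,10} 3  {4,5,10} 6  {4,8,10} 3  {4,9,10} 3  {5,8,10} 3  {5,9,10} 3  {7,8,10} 1  {8,9,10} 2
  4 to go: {0,4,5,10} 12  {0,5,8,10} 6  {0,5,9,10} 6  {4,5,8,10} 12  {4,5,9,10} 12  {4,7,8,10} 4  {4,8,9,10} 8  {5,7,8,10} 4  {5,8,9,10} 8  {7,8,9,10} 3
  5 to go: {0,4,5,8,10} 30  {0,4,5,9,10} 30  {0,5,7,8,10} 10  {0,5,8,9,10} 20  {4,5,7,8,10} 20  {4,5,8,9,10} 40  {4,7,8,9,10} 15  {5,7,8,9,10} 15  {6,7,8,9,10} 3
  6 to go: {0,4,5,7,8,10} 60  {0,4,5,8,9,10} 120  {0,5,7,8,9,10} 45  {3,6,7,8,9,10} 3  {4,5,7,8,9,10} 90  {4,6,7,8,9,10} 18  {5,6,7,8,9,10} 18
  7 to go: {0,4,5,7,8,9,10} 315  {0,5,6,7,8,9,10} 63  {2,3,6,7,8,9,10} 3  {3,4,6,7,8,9,10} 21  {3,5,6,7,8,9,10} 21  {4,5,6,7,8,9,10} 126
  8 to go: {0,3,5,6,7,8,9,10} 84  {0,4,5,6,7,8,9,10} 504  {1,2,3,6,7,8,9,10} 3  {2,3,4,6,7,8,9,10} 24  {2,3,5,6,7,8,9,10} 24  {3,4,5,6,7,8,9,10} 168
  9 to go: {0,2,3,5,6,7,8,9,10} 108  {0,3,4,5,6,7,8,9,10} 756  {1,2,3,4,6,7,8,9,10} 27  {1,2,3,5,6,7,8,9,10} 27  {2,3,4,5,6,7,8,9,10} 216
  if 0:u drops first: 270 orders
  if 1:s drops first: 1080 orders
  if 4:p drops first: 135 orders
heap linearizations: 1485

1485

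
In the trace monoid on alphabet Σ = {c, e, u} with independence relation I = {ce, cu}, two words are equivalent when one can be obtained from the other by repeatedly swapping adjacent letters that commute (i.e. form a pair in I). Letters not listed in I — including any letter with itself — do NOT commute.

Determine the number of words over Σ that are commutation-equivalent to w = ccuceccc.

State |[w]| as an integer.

0(c) covers ∅
1(c) covers 0:c
2(u) covers ∅
3(c) covers 1:c
4(e) covers 2:u
5(c) covers 3:c
6(c) covers 5:c
7(c) covers 6:c
floor of heap: 0:c, 2:u
completions by unplaced set U, small U first (add the entries for U minus each lowest piece of U):
  |U|=1: {4}:1  {7}:1
  |U|=2: {2,4}:1  {4,7}:2  {6,7}:1
  |U|=3: {2,4,7}:3  {4,6,7}:3  {5,6,7}:1
  |U|=4: {2,4,6,7}:6  {3,5,6,7}:1  {4,5,6,7}:4
  |U|=5: {1,3,5,6,7}:1  {2,4,5,6,7}:10  {3,4,5,6,7}:5
  |U|=6: {0,1,3,5,6,7}:1  {1,3,4,5,6,7}:6  {2,3,4,5,6,7}:15
  start at 0(c): 21
  start at 2(u): 7
sum over floor = 28

28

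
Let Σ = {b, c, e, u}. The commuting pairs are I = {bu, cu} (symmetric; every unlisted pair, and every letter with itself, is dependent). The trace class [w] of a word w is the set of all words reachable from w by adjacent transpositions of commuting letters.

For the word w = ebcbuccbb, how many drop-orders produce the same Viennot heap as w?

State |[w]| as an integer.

0(e) covers ∅
1(b) covers 0:e
2(c) covers 1:b
3(b) covers 2:c
4(u) covers 0:e
5(c) covers 3:b
6(c) covers 5:c
7(b) covers 6:c
8(b) covers 7:b
floor of heap: 0:e
completions by unplaced set U, small U first (add the entries for U minus each lowest piece of U):
  |U|=1: {4}:1  {8}:1
  |U|=2: {4,8}:2  {7,8}:1
  |U|=3: {4,7,8}:3  {6,7,8}:1
  |U|=4: {4,6,7,8}:4  {5,6,7,8}:1
  |U|=5: {3,5,6,7,8}:1  {4,5,6,7,8}:5
  |U|=6: {2,3,5,6,7,8}:1  {3,4,5,6,7,8}:6
  |U|=7: {1,2,3,5,6,7,8}:1  {2,3,4,5,6,7,8}:7
  start at 0(e): 8

8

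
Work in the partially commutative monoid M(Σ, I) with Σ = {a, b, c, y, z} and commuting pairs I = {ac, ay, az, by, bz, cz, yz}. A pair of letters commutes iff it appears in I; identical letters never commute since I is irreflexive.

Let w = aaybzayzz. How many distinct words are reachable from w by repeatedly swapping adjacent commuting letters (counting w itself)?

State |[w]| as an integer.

1260

drop 0:a onto floor
drop 1:a onto {0:a}
drop 2:y onto floor
drop 3:b onto {1:a}
drop 4:z onto floor
drop 5:a onto {3:b}
drop 6:y onto {2:y}
drop 7:z onto {4:z}
drop 8:z onto {7:z}
ground layer = {0:a, 2:y, 4:z}
drop-orders for the pieces not yet dropped (sum over which currently-grounded one goes next):
  1 to go: {5} 1  {6} 1  {8} 1
  2 to go: {2,6} 1  {3,5} 1  {5,6} 2  {5,8} 2  {6,8} 2  {7,8} 1
  3 to go: {1,3,5} 1  {2,5,6} 3  {2,6,8} 3  {3,5,6} 3  {3,5,8} 3  {4,7,8} 1  {5,6,8} 6  {5,7,8} 3  {6,7,8} 3
  4 to go: {0,1,3,5} 1  {1,3,5,6} 4  {1,3,5,8} 4  {2,3,5,6} 6  {2,5,6,8} 12  {2,6,7,8} 6  {3,5,6,8} 12  {3,5,7,8} 6  {4,5,7,8} 4  {4,6,7,8} 4  {5,6,7,8} 12
  5 to go: {0,1,3,5,6} 5  {0,1,3,5,8} 5  {1,2,3,5,6} 10  {1,3,5,6,8} 20  {1,3,5,7,8} 10  {2,3,5,6,8} 30  {2,4,6,7,8} 10  {2,5,6,7,8} 30  {3,4,5,7,8} 10  {3,5,6,7,8} 30  {4,5,6,7,8} 20
  6 to go: {0,1,2,3,5,6} 15  {0,1,3,5,6,8} 30  {0,1,3,5,7,8} 15  {1,2,3,5,6,8} 60  {1,3,4,5,7,8} 20  {1,3,5,6,7,8} 60  {2,3,5,6,7,8} 90  {2,4,5,6,7,8} 60  {3,4,5,6,7,8} 60
  7 to go: {0,1,2,3,5,6,8} 105  {0,1,3,4,5,7,8} 35  {0,1,3,5,6,7,8} 105  {1,2,3,5,6,7,8} 210  {1,3,4,5,6,7,8} 140  {2,3,4,5,6,7,8} 210
  if 0:a drops first: 560 orders
  if 2:y drops first: 280 orders
  if 4:z drops first: 420 orders
heap linearizations: 1260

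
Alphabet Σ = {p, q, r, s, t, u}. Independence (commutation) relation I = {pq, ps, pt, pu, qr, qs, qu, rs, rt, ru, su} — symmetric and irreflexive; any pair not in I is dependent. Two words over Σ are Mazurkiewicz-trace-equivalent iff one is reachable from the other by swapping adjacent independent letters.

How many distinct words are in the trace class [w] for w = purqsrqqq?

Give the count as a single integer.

2520

drop 0:p onto floor
drop 1:u onto floor
drop 2:r onto {0:p}
drop 3:q onto floor
drop 4:s onto floor
drop 5:r onto {2:r}
drop 6:q onto {3:q}
drop 7:q onto {6:q}
drop 8:q onto {7:q}
ground layer = {0:p, 1:u, 3:q, 4:s}
drop-orders for the pieces not yet dropped (sum over which currently-grounded one goes next):
  1 to go: {1} 1  {4} 1  {5} 1  {8} 1
  2 to go: {1,4} 2  {1,5} 2  {1,8} 2  {2,5} 1  {4,5} 2  {4,8} 2  {5,8} 2  {7,8} 1
  3 to go: {0,2,5} 1  {1,2,5} 3  {1,4,5} 6  {1,4,8} 6  {1,5,8} 6  {1,7,8} 3  {2,4,5} 3  {2,5,8} 3  {4,5,8} 6  {4,7,8} 3  {5,7,8} 3  {6,7,8} 1
  4 to go: {0,1,2,5} 4  {0,2,4,5} 4  {0,2,5,8} 4  {1,2,4,5} 12  {1,2,5,8} 12  {1,4,5,8} 24  {1,4,7,8} 12  {1,5,7,8} 12  {1,6,7,8} 4  {2,4,5,8} 12  {2,5,7,8} 6  {3,6,7,8} 1  {4,5,7,8} 12  {4,6,7,8} 4  {5,6,7,8} 4
  5 to go: {0,1,2,4,5} 20  {0,1,2,5,8} 20  {0,2,4,5,8} 20  {0,2,5,7,8} 10  {1,2,4,5,8} 60  {1,2,5,7,8} 30  {1,3,6,7,8} 5  {1,4,5,7,8} 60  {1,4,6,7,8} 20  {1,5,6,7,8} 20  {2,4,5,7,8} 30  {2,5,6,7,8} 10  {3,4,6,7,8} 5  {3,5,6,7,8} 5  {4,5,6,7,8} 20
  6 to go: {0,1,2,4,5,8} 120  {0,1,2,5,7,8} 60  {0,2,4,5,7,8} 60  {0,2,5,6,7,8} 20  {1,2,4,5,7,8} 180  {1,2,5,6,7,8} 60  {1,3,4,6,7,8} 30  {1,3,5,6,7,8} 30  {1,4,5,6,7,8} 120  {2,3,5,6,7,8} 15  {2,4,5,6,7,8} 60  {3,4,5,6,7,8} 30
  7 to go: {0,1,2,4,5,7,8} 420  {0,1,2,5,6,7,8} 140  {0,2,3,5,6,7,8} 35  {0,2,4,5,6,7,8} 140  {1,2,3,5,6,7,8} 105  {1,2,4,5,6,7,8} 420  {1,3,4,5,6,7,8} 210  {2,3,4,5,6,7,8} 105
  if 0:p drops first: 840 orders
  if 1:u drops first: 280 orders
  if 3:q drops first: 1120 orders
  if 4:s drops first: 280 orders
heap linearizations: 2520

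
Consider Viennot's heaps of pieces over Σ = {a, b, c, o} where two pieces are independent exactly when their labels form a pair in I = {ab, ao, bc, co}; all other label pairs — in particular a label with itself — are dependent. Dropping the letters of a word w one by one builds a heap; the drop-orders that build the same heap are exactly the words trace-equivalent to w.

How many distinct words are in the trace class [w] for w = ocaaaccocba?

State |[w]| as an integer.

165

piece 0:o — minimal
piece 1:c — minimal
piece 2:a rests on {1:c}
piece 3:a rests on {2:a}
piece 4:a rests on {3:a}
piece 5:c rests on {4:a}
piece 6:c rests on {5:c}
piece 7:o rests on {0:o}
piece 8:c rests on {6:c}
piece 9:b rests on {7:o}
piece 10:a rests on {8:c}
minimal pieces: {0:o, 1:c}
ways to finish when only these pieces remain (= sum over removing one remaining piece with nothing left below it):
  1 left: {9}→1  {10}→1
  2 left: {7,9}→1  {8,10}→1  {9,10}→2
  3 left: {0,7,9}→1  {6,8,10}→1  {7,9,10}→3  {8,9,10}→3
  4 left: {0,7,9,10}→4  {5,6,8,10}→1  {6,8,9,10}→4  {7,8,9,10}→6
  5 left: {0,7,8,9,10}→10  {4,5,6,8,10}→1  {5,6,8,9,10}→5  {6,7,8,9,10}→10
  6 left: {0,6,7,8,9,10}→20  {3,4,5,6,8,10}→1  {4,5,6,8,9,10}→6  {5,6,7,8,9,10}→15
  7 left: {0,5,6,7,8,9,10}→35  {2,3,4,5,6,8,10}→1  {3,4,5,6,8,9,10}→7  {4,5,6,7,8,9,10}→21
  8 left: {0,4,5,6,7,8,9,10}→56  {1,2,3,4,5,6,8,10}→1  {2,3,4,5,6,8,9,10}→8  {3,4,5,6,7,8,9,10}→28
  9 left: {0,3,4,5,6,7,8,9,10}→84  {1,2,3,4,5,6,8,9,10}→9  {2,3,4,5,6,7,8,9,10}→36
  placing 0:o first → 45 extensions
  placing 1:c first → 120 extensions
total linear extensions = 165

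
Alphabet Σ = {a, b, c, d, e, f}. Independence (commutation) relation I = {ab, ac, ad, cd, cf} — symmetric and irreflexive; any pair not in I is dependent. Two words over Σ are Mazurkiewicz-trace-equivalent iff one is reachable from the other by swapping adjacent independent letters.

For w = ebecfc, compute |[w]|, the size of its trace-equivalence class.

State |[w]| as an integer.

piece 0:e — minimal
piece 1:b rests on {0:e}
piece 2:e rests on {1:b}
piece 3:c rests on {2:e}
piece 4:f rests on {2:e}
piece 5:c rests on {3:c}
minimal pieces: {0:e}
ways to finish when only these pieces remain (= sum over removing one remaining piece with nothing left below it):
  1 left: {4}→1  {5}→1
  2 left: {3,5}→1  {4,5}→2
  3 left: {3,4,5}→3
  4 left: {2,3,4,5}→3
  placing 0:e first → 3 extensions

3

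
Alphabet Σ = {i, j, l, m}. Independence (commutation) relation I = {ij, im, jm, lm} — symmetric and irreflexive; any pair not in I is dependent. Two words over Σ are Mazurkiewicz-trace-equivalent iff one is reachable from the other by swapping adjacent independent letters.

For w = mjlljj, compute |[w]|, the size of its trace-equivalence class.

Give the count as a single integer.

#0=m has no predecessor
#1=j has no predecessor
#2=l depends on [1:j]
#3=l depends on [2:l]
#4=j depends on [3:l]
#5=j depends on [4:j]
sources: [0:m, 1:j]
N(rest) = Σ N(rest − s) over sources s of rest; N(one piece) = 1:
  size 1 → [0]=1  [5]=1
  size 2 → [0,5]=2  [4,5]=1
  size 3 → [0,4,5]=3  [3,4,5]=1
  size 4 → [0,3,4,5]=4  [2,3,4,5]=1
  first=0(m) contributes 1
  first=1(j) contributes 5
|[w]| = 6

6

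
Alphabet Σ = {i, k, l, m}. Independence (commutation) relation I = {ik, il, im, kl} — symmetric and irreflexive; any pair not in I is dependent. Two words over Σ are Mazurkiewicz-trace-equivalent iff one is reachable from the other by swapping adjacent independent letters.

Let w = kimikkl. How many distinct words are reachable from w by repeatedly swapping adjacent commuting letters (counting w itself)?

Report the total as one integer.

63

#0=k has no predecessor
#1=i has no predecessor
#2=m depends on [0:k]
#3=i depends on [1:i]
#4=k depends on [2:m]
#5=k depends on [4:k]
#6=l depends on [2:m]
sources: [0:k, 1:i]
N(rest) = Σ N(rest − s) over sources s of rest; N(one piece) = 1:
  size 1 → [3]=1  [5]=1  [6]=1
  size 2 → [1,3]=1  [3,5]=2  [3,6]=2  [4,5]=1  [5,6]=2
  size 3 → [1,3,5]=3  [1,3,6]=3  [3,4,5]=3  [3,5,6]=6  [4,5,6]=3
  size 4 → [1,3,4,5]=6  [1,3,5,6]=12  [2,4,5,6]=3  [3,4,5,6]=12
  size 5 → [0,2,4,5,6]=3  [1,3,4,5,6]=30  [2,3,4,5,6]=15
  first=0(k) contributes 45
  first=1(i) contributes 18
|[w]| = 63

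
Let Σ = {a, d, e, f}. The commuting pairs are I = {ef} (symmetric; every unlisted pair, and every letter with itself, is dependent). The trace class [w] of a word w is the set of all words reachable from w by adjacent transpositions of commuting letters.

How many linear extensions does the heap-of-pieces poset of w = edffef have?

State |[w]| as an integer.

4

drop 0:e onto floor
drop 1:d onto {0:e}
drop 2:f onto {1:d}
drop 3:f onto {2:f}
drop 4:e onto {1:d}
drop 5:f onto {3:f}
ground layer = {0:e}
drop-orders for the pieces not yet dropped (sum over which currently-grounded one goes next):
  1 to go: {4} 1  {5} 1
  2 to go: {3,5} 1  {4,5} 2
  3 to go: {2,3,5} 1  {3,4,5} 3
  4 to go: {2,3,4,5} 4
  if 0:e drops first: 4 orders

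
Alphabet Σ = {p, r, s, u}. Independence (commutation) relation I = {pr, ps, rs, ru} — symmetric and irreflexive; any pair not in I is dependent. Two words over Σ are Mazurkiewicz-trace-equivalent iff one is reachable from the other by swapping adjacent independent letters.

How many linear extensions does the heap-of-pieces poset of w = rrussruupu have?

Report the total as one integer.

#0=r has no predecessor
#1=r depends on [0:r]
#2=u has no predecessor
#3=s depends on [2:u]
#4=s depends on [3:s]
#5=r depends on [1:r]
#6=u depends on [4:s]
#7=u depends on [6:u]
#8=p depends on [7:u]
#9=u depends on [8:p]
sources: [0:r, 2:u]
N(rest) = Σ N(rest − s) over sources s of rest; N(one piece) = 1:
  size 1 → [5]=1  [9]=1
  size 2 → [1,5]=1  [5,9]=2  [8,9]=1
  size 3 → [0,1,5]=1  [1,5,9]=3  [5,8,9]=3  [7,8,9]=1
  size 4 → [0,1,5,9]=4  [1,5,8,9]=6  [5,7,8,9]=4  [6,7,8,9]=1
  size 5 → [0,1,5,8,9]=10  [1,5,7,8,9]=10  [4,6,7,8,9]=1  [5,6,7,8,9]=5
  size 6 → [0,1,5,7,8,9]=20  [1,5,6,7,8,9]=15  [3,4,6,7,8,9]=1  [4,5,6,7,8,9]=6
  size 7 → [0,1,5,6,7,8,9]=35  [1,4,5,6,7,8,9]=21  [2,3,4,6,7,8,9]=1  [3,4,5,6,7,8,9]=7
  size 8 → [0,1,4,5,6,7,8,9]=56  [1,3,4,5,6,7,8,9]=28  [2,3,4,5,6,7,8,9]=8
  first=0(r) contributes 36
  first=2(u) contributes 84
|[w]| = 120

120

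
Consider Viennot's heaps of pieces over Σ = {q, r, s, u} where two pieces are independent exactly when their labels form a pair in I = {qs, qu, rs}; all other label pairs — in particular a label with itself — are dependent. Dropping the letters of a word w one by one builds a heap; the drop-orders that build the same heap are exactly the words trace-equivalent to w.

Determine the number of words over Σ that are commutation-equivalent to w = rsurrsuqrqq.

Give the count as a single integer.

14

#0=r has no predecessor
#1=s has no predecessor
#2=u depends on [0:r, 1:s]
#3=r depends on [2:u]
#4=r depends on [3:r]
#5=s depends on [2:u]
#6=u depends on [4:r, 5:s]
#7=q depends on [4:r]
#8=r depends on [6:u, 7:q]
#9=q depends on [8:r]
#10=q depends on [9:q]
sources: [0:r, 1:s]
N(rest) = Σ N(rest − s) over sources s of rest; N(one piece) = 1:
  size 1 → [10]=1
  size 2 → [9,10]=1
  size 3 → [8,9,10]=1
  size 4 → [6,8,9,10]=1  [7,8,9,10]=1
  size 5 → [5,6,8,9,10]=1  [6,7,8,9,10]=2
  size 6 → [4,6,7,8,9,10]=2  [5,6,7,8,9,10]=3
  size 7 → [3,4,6,7,8,9,10]=2  [4,5,6,7,8,9,10]=5
  size 8 → [3,4,5,6,7,8,9,10]=7
  size 9 → [2,3,4,5,6,7,8,9,10]=7
  first=0(r) contributes 7
  first=1(s) contributes 7
|[w]| = 14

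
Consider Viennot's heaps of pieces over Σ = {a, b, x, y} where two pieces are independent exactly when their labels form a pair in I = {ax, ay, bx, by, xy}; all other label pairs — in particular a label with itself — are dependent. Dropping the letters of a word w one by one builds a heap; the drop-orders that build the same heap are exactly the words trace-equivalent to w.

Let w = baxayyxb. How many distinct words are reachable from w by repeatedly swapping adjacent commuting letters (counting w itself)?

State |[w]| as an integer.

420

drop 0:b onto floor
drop 1:a onto {0:b}
drop 2:x onto floor
drop 3:a onto {1:a}
drop 4:y onto floor
drop 5:y onto {4:y}
drop 6:x onto {2:x}
drop 7:b onto {3:a}
ground layer = {0:b, 2:x, 4:y}
drop-orders for the pieces not yet dropped (sum over which currently-grounded one goes next):
  1 to go: {5} 1  {6} 1  {7} 1
  2 to go: {2,6} 1  {3,7} 1  {4,5} 1  {5,6} 2  {5,7} 2  {6,7} 2
  3 to go: {1,3,7} 1  {2,5,6} 3  {2,6,7} 3  {3,5,7} 3  {3,6,7} 3  {4,5,6} 3  {4,5,7} 3  {5,6,7} 6
  4 to go: {0,1,3,7} 1  {1,3,5,7} 4  {1,3,6,7} 4  {2,3,6,7} 6  {2,4,5,6} 6  {2,5,6,7} 12  {3,4,5,7} 6  {3,5,6,7} 12  {4,5,6,7} 12
  5 to go: {0,1,3,5,7} 5  {0,1,3,6,7} 5  {1,2,3,6,7} 10  {1,3,4,5,7} 10  {1,3,5,6,7} 20  {2,3,5,6,7} 30  {2,4,5,6,7} 30  {3,4,5,6,7} 30
  6 to go: {0,1,2,3,6,7} 15  {0,1,3,4,5,7} 15  {0,1,3,5,6,7} 30  {1,2,3,5,6,7} 60  {1,3,4,5,6,7} 60  {2,3,4,5,6,7} 90
  if 0:b drops first: 210 orders
  if 2:x drops first: 105 orders
  if 4:y drops first: 105 orders
heap linearizations: 420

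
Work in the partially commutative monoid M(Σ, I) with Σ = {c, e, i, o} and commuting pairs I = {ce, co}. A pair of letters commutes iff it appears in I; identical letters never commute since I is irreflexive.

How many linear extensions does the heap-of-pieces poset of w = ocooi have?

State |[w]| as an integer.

0(o) covers ∅
1(c) covers ∅
2(o) covers 0:o
3(o) covers 2:o
4(i) covers 1:c, 3:o
floor of heap: 0:o, 1:c
completions by unplaced set U, small U first (add the entries for U minus each lowest piece of U):
  |U|=1: {4}:1
  |U|=2: {1,4}:1  {3,4}:1
  |U|=3: {1,3,4}:2  {2,3,4}:1
  start at 0(o): 3
  start at 1(c): 1
sum over floor = 4

4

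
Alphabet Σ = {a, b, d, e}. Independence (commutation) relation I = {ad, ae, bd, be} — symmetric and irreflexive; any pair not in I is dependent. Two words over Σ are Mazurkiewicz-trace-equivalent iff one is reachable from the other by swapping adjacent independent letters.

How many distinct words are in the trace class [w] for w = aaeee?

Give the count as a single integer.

10

drop 0:a onto floor
drop 1:a onto {0:a}
drop 2:e onto floor
drop 3:e onto {2:e}
drop 4:e onto {3:e}
ground layer = {0:a, 2:e}
drop-orders for the pieces not yet dropped (sum over which currently-grounded one goes next):
  1 to go: {1} 1  {4} 1
  2 to go: {0,1} 1  {1,4} 2  {3,4} 1
  3 to go: {0,1,4} 3  {1,3,4} 3  {2,3,4} 1
  if 0:a drops first: 4 orders
  if 2:e drops first: 6 orders
heap linearizations: 10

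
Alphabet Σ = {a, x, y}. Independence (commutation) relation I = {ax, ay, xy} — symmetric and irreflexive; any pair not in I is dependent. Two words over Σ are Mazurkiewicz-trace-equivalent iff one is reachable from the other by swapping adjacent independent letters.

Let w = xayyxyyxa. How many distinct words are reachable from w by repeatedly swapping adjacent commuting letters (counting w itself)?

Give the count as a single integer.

drop 0:x onto floor
drop 1:a onto floor
drop 2:y onto floor
drop 3:y onto {2:y}
drop 4:x onto {0:x}
drop 5:y onto {3:y}
drop 6:y onto {5:y}
drop 7:x onto {4:x}
drop 8:a onto {1:a}
ground layer = {0:x, 1:a, 2:y}
drop-orders for the pieces not yet dropped (sum over which currently-grounded one goes next):
  1 to go: {6} 1  {7} 1  {8} 1
  2 to go: {1,8} 1  {4,7} 1  {5,6} 1  {6,7} 2  {6,8} 2  {7,8} 2
  3 to go: {0,4,7} 1  {1,6,8} 3  {1,7,8} 3  {3,5,6} 1  {4,6,7} 3  {4,7,8} 3  {5,6,7} 3  {5,6,8} 3  {6,7,8} 6
  4 to go: {0,4,6,7} 4  {0,4,7,8} 4  {1,4,7,8} 6  {1,5,6,8} 6  {1,6,7,8} 12  {2,3,5,6} 1  {3,5,6,7} 4  {3,5,6,8} 4  {4,5,6,7} 6  {4,6,7,8} 12  {5,6,7,8} 12
  5 to go: {0,1,4,7,8} 10  {0,4,5,6,7} 10  {0,4,6,7,8} 20  {1,3,5,6,8} 10  {1,4,6,7,8} 30  {1,5,6,7,8} 30  {2,3,5,6,7} 5  {2,3,5,6,8} 5  {3,4,5,6,7} 10  {3,5,6,7,8} 20  {4,5,6,7,8} 30
  6 to go: {0,1,4,6,7,8} 60  {0,3,4,5,6,7} 20  {0,4,5,6,7,8} 60  {1,2,3,5,6,8} 15  {1,3,5,6,7,8} 60  {1,4,5,6,7,8} 90  {2,3,4,5,6,7} 15  {2,3,5,6,7,8} 30  {3,4,5,6,7,8} 60
  7 to go: {0,1,4,5,6,7,8} 210  {0,2,3,4,5,6,7} 35  {0,3,4,5,6,7,8} 140  {1,2,3,5,6,7,8} 105  {1,3,4,5,6,7,8} 210  {2,3,4,5,6,7,8} 105
  if 0:x drops first: 420 orders
  if 1:a drops first: 280 orders
  if 2:y drops first: 560 orders
heap linearizations: 1260

1260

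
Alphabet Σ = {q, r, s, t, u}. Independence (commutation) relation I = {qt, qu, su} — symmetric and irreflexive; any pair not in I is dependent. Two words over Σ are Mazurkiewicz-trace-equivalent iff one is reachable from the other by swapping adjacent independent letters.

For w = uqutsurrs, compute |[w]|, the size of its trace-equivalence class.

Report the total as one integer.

piece 0:u — minimal
piece 1:q — minimal
piece 2:u rests on {0:u}
piece 3:t rests on {2:u}
piece 4:s rests on {1:q, 3:t}
piece 5:u rests on {3:t}
piece 6:r rests on {4:s, 5:u}
piece 7:r rests on {6:r}
piece 8:s rests on {7:r}
minimal pieces: {0:u, 1:q}
ways to finish when only these pieces remain (= sum over removing one remaining piece with nothing left below it):
  1 left: {8}→1
  2 left: {7,8}→1
  3 left: {6,7,8}→1
  4 left: {4,6,7,8}→1  {5,6,7,8}→1
  5 left: {1,4,6,7,8}→1  {4,5,6,7,8}→2
  6 left: {1,4,5,6,7,8}→3  {3,4,5,6,7,8}→2
  7 left: {1,3,4,5,6,7,8}→5  {2,3,4,5,6,7,8}→2
  placing 0:u first → 7 extensions
  placing 1:q first → 2 extensions
total linear extensions = 9

9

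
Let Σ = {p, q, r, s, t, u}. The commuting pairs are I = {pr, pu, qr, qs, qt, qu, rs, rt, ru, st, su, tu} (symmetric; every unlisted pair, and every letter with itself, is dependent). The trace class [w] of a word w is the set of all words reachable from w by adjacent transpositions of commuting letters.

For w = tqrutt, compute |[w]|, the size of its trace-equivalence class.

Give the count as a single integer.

120

piece 0:t — minimal
piece 1:q — minimal
piece 2:r — minimal
piece 3:u — minimal
piece 4:t rests on {0:t}
piece 5:t rests on {4:t}
minimal pieces: {0:t, 1:q, 2:r, 3:u}
ways to finish when only these pieces remain (= sum over removing one remaining piece with nothing left below it):
  1 left: {1}→1  {2}→1  {3}→1  {5}→1
  2 left: {1,2}→2  {1,3}→2  {1,5}→2  {2,3}→2  {2,5}→2  {3,5}→2  {4,5}→1
  3 left: {0,4,5}→1  {1,2,3}→6  {1,2,5}→6  {1,3,5}→6  {1,4,5}→3  {2,3,5}→6  {2,4,5}→3  {3,4,5}→3
  4 left: {0,1,4,5}→4  {0,2,4,5}→4  {0,3,4,5}→4  {1,2,3,5}→24  {1,2,4,5}→12  {1,3,4,5}→12  {2,3,4,5}→12
  placing 0:t first → 60 extensions
  placing 1:q first → 20 extensions
  placing 2:r first → 20 extensions
  placing 3:u first → 20 extensions
total linear extensions = 120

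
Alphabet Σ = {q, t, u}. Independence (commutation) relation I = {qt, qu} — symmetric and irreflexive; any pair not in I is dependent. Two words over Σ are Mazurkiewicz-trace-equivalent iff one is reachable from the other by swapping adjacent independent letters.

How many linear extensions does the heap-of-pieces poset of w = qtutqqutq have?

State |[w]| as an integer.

0(q) covers ∅
1(t) covers ∅
2(u) covers 1:t
3(t) covers 2:u
4(q) covers 0:q
5(q) covers 4:q
6(u) covers 3:t
7(t) covers 6:u
8(q) covers 5:q
floor of heap: 0:q, 1:t
completions by unplaced set U, small U first (add the entries for U minus each lowest piece of U):
  |U|=1: {7}:1  {8}:1
  |U|=2: {5,8}:1  {6,7}:1  {7,8}:2
  |U|=3: {3,6,7}:1  {4,5,8}:1  {5,7,8}:3  {6,7,8}:3
  |U|=4: {0,4,5,8}:1  {2,3,6,7}:1  {3,6,7,8}:4  {4,5,7,8}:4  {5,6,7,8}:6
  |U|=5: {0,4,5,7,8}:5  {1,2,3,6,7}:1  {2,3,6,7,8}:5  {3,5,6,7,8}:10  {4,5,6,7,8}:10
  |U|=6: {0,4,5,6,7,8}:15  {1,2,3,6,7,8}:6  {2,3,5,6,7,8}:15  {3,4,5,6,7,8}:20
  |U|=7: {0,3,4,5,6,7,8}:35  {1,2,3,5,6,7,8}:21  {2,3,4,5,6,7,8}:35
  start at 0(q): 56
  start at 1(t): 70
sum over floor = 126

126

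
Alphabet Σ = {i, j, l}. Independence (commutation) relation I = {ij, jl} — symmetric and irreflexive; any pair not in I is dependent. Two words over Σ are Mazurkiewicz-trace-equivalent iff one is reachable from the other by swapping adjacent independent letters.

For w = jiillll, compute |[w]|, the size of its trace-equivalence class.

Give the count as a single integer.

7

#0=j has no predecessor
#1=i has no predecessor
#2=i depends on [1:i]
#3=l depends on [2:i]
#4=l depends on [3:l]
#5=l depends on [4:l]
#6=l depends on [5:l]
sources: [0:j, 1:i]
N(rest) = Σ N(rest − s) over sources s of rest; N(one piece) = 1:
  size 1 → [0]=1  [6]=1
  size 2 → [0,6]=2  [5,6]=1
  size 3 → [0,5,6]=3  [4,5,6]=1
  size 4 → [0,4,5,6]=4  [3,4,5,6]=1
  size 5 → [0,3,4,5,6]=5  [2,3,4,5,6]=1
  first=0(j) contributes 1
  first=1(i) contributes 6
|[w]| = 7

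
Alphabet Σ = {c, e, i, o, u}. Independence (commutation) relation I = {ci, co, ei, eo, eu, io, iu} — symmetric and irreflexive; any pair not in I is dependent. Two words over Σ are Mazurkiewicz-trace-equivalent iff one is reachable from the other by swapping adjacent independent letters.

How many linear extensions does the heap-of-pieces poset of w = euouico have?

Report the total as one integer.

63

piece 0:e — minimal
piece 1:u — minimal
piece 2:o rests on {1:u}
piece 3:u rests on {2:o}
piece 4:i — minimal
piece 5:c rests on {0:e, 3:u}
piece 6:o rests on {3:u}
minimal pieces: {0:e, 1:u, 4:i}
ways to finish when only these pieces remain (= sum over removing one remaining piece with nothing left below it):
  1 left: {4}→1  {5}→1  {6}→1
  2 left: {0,5}→1  {4,5}→2  {4,6}→2  {5,6}→2
  3 left: {0,4,5}→3  {0,5,6}→3  {3,5,6}→2  {4,5,6}→6
  4 left: {0,3,5,6}→5  {0,4,5,6}→12  {2,3,5,6}→2  {3,4,5,6}→8
  5 left: {0,2,3,5,6}→7  {0,3,4,5,6}→25  {1,2,3,5,6}→2  {2,3,4,5,6}→10
  placing 0:e first → 12 extensions
  placing 1:u first → 42 extensions
  placing 4:i first → 9 extensions
total linear extensions = 63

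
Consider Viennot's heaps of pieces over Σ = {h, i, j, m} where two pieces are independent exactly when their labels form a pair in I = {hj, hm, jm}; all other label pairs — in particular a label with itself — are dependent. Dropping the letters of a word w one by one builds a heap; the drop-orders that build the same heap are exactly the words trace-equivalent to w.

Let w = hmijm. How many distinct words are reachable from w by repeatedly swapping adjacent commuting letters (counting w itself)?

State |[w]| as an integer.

4

piece 0:h — minimal
piece 1:m — minimal
piece 2:i rests on {0:h, 1:m}
piece 3:j rests on {2:i}
piece 4:m rests on {2:i}
minimal pieces: {0:h, 1:m}
ways to finish when only these pieces remain (= sum over removing one remaining piece with nothing left below it):
  1 left: {3}→1  {4}→1
  2 left: {3,4}→2
  3 left: {2,3,4}→2
  placing 0:h first → 2 extensions
  placing 1:m first → 2 extensions
total linear extensions = 4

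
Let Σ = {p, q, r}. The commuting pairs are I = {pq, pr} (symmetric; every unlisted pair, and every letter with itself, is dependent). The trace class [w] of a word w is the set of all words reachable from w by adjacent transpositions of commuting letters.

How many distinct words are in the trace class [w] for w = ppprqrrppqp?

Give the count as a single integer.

drop 0:p onto floor
drop 1:p onto {0:p}
drop 2:p onto {1:p}
drop 3:r onto floor
drop 4:q onto {3:r}
drop 5:r onto {4:q}
drop 6:r onto {5:r}
drop 7:p onto {2:p}
drop 8:p onto {7:p}
drop 9:q onto {6:r}
drop 10:p onto {8:p}
ground layer = {0:p, 3:r}
drop-orders for the pieces not yet dropped (sum over which currently-grounded one goes next):
  1 to go: {9} 1  {10} 1
  2 to go: {6,9} 1  {8,10} 1  {9,10} 2
  3 to go: {5,6,9} 1  {6,9,10} 3  {7,8,10} 1  {8,9,10} 3
  4 to go: {2,7,8,10} 1  {4,5,6,9} 1  {5,6,9,10} 4  {6,8,9,10} 6  {7,8,9,10} 4
  5 to go: {1,2,7,8,10} 1  {2,7,8,9,10} 5  {3,4,5,6,9} 1  {4,5,6,9,10} 5  {5,6,8,9,10} 10  {6,7,8,9,10} 10
  6 to go: {0,1,2,7,8,10} 1  {1,2,7,8,9,10} 6  {2,6,7,8,9,10} 15  {3,4,5,6,9,10} 6  {4,5,6,8,9,10} 15  {5,6,7,8,9,10} 20
  7 to go: {0,1,2,7,8,9,10} 7  {1,2,6,7,8,9,10} 21  {2,5,6,7,8,9,10} 35  {3,4,5,6,8,9,10} 21  {4,5,6,7,8,9,10} 35
  8 to go: {0,1,2,6,7,8,9,10} 28  {1,2,5,6,7,8,9,10} 56  {2,4,5,6,7,8,9,10} 70  {3,4,5,6,7,8,9,10} 56
  9 to go: {0,1,2,5,6,7,8,9,10} 84  {1,2,4,5,6,7,8,9,10} 126  {2,3,4,5,6,7,8,9,10} 126
  if 0:p drops first: 252 orders
  if 3:r drops first: 210 orders
heap linearizations: 462

462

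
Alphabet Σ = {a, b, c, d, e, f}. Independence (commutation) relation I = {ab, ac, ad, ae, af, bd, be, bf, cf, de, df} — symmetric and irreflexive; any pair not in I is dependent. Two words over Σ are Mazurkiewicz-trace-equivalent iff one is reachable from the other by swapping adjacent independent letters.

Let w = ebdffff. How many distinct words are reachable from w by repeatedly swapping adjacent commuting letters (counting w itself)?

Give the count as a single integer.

42

drop 0:e onto floor
drop 1:b onto floor
drop 2:d onto floor
drop 3:f onto {0:e}
drop 4:f onto {3:f}
drop 5:f onto {4:f}
drop 6:f onto {5:f}
ground layer = {0:e, 1:b, 2:d}
drop-orders for the pieces not yet dropped (sum over which currently-grounded one goes next):
  1 to go: {1} 1  {2} 1  {6} 1
  2 to go: {1,2} 2  {1,6} 2  {2,6} 2  {5,6} 1
  3 to go: {1,2,6} 6  {1,5,6} 3  {2,5,6} 3  {4,5,6} 1
  4 to go: {1,2,5,6} 12  {1,4,5,6} 4  {2,4,5,6} 4  {3,4,5,6} 1
  5 to go: {0,3,4,5,6} 1  {1,2,4,5,6} 20  {1,3,4,5,6} 5  {2,3,4,5,6} 5
  if 0:e drops first: 30 orders
  if 1:b drops first: 6 orders
  if 2:d drops first: 6 orders
heap linearizations: 42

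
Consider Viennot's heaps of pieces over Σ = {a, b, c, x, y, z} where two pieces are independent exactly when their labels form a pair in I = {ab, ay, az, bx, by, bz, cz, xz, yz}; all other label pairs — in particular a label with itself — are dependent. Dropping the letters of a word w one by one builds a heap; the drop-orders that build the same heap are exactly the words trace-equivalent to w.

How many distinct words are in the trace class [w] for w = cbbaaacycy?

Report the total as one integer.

10

drop 0:c onto floor
drop 1:b onto {0:c}
drop 2:b onto {1:b}
drop 3:a onto {0:c}
drop 4:a onto {3:a}
drop 5:a onto {4:a}
drop 6:c onto {2:b, 5:a}
drop 7:y onto {6:c}
drop 8:c onto {7:y}
drop 9:y onto {8:c}
ground layer = {0:c}
drop-orders for the pieces not yet dropped (sum over which currently-grounded one goes next):
  1 to go: {9} 1
  2 to go: {8,9} 1
  3 to go: {7,8,9} 1
  4 to go: {6,7,8,9} 1
  5 to go: {2,6,7,8,9} 1  {5,6,7,8,9} 1
  6 to go: {1,2,6,7,8,9} 1  {2,5,6,7,8,9} 2  {4,5,6,7,8,9} 1
  7 to go: {1,2,5,6,7,8,9} 3  {2,4,5,6,7,8,9} 3  {3,4,5,6,7,8,9} 1
  8 to go: {1,2,4,5,6,7,8,9} 6  {2,3,4,5,6,7,8,9} 4
  if 0:c drops first: 10 orders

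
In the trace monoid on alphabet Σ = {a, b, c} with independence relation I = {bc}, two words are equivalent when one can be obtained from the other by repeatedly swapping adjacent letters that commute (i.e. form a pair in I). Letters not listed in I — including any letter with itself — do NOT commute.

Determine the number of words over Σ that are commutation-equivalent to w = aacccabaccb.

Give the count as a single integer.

3

piece 0:a — minimal
piece 1:a rests on {0:a}
piece 2:c rests on {1:a}
piece 3:c rests on {2:c}
piece 4:c rests on {3:c}
piece 5:a rests on {4:c}
piece 6:b rests on {5:a}
piece 7:a rests on {6:b}
piece 8:c rests on {7:a}
piece 9:c rests on {8:c}
piece 10:b rests on {7:a}
minimal pieces: {0:a}
ways to finish when only these pieces remain (= sum over removing one remaining piece with nothing left below it):
  1 left: {9}→1  {10}→1
  2 left: {8,9}→1  {9,10}→2
  3 left: {8,9,10}→3
  4 left: {7,8,9,10}→3
  5 left: {6,7,8,9,10}→3
  6 left: {5,6,7,8,9,10}→3
  7 left: {4,5,6,7,8,9,10}→3
  8 left: {3,4,5,6,7,8,9,10}→3
  9 left: {2,3,4,5,6,7,8,9,10}→3
  placing 0:a first → 3 extensions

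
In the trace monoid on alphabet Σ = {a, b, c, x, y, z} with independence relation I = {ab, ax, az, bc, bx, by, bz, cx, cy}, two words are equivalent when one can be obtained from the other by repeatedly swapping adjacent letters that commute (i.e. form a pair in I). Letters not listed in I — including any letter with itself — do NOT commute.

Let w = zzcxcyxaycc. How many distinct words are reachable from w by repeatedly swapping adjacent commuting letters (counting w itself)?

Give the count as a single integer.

0(z) covers ∅
1(z) covers 0:z
2(c) covers 1:z
3(x) covers 1:z
4(c) covers 2:c
5(y) covers 3:x
6(x) covers 5:y
7(a) covers 4:c, 5:y
8(y) covers 6:x, 7:a
9(c) covers 7:a
10(c) covers 9:c
floor of heap: 0:z
completions by unplaced set U, small U first (add the entries for U minus each lowest piece of U):
  |U|=1: {8}:1  {10}:1
  |U|=2: {6,8}:1  {8,10}:2  {9,10}:1
  |U|=3: {6,8,10}:3  {8,9,10}:3
  |U|=4: {6,8,9,10}:6  {7,8,9,10}:3
  |U|=5: {4,7,8,9,10}:3  {6,7,8,9,10}:9
  |U|=6: {2,4,7,8,9,10}:3  {4,6,7,8,9,10}:12  {5,6,7,8,9,10}:9
  |U|=7: {2,4,6,7,8,9,10}:15  {3,5,6,7,8,9,10}:9  {4,5,6,7,8,9,10}:21
  |U|=8: {2,4,5,6,7,8,9,10}:36  {3,4,5,6,7,8,9,10}:30
  |U|=9: {2,3,4,5,6,7,8,9,10}:66
  start at 0(z): 66

66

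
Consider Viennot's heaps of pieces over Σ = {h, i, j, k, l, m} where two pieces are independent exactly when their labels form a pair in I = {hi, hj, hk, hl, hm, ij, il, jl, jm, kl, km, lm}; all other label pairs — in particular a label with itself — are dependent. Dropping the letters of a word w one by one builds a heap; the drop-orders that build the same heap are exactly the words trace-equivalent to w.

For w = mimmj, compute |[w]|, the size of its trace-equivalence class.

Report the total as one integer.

piece 0:m — minimal
piece 1:i rests on {0:m}
piece 2:m rests on {1:i}
piece 3:m rests on {2:m}
piece 4:j — minimal
minimal pieces: {0:m, 4:j}
ways to finish when only these pieces remain (= sum over removing one remaining piece with nothing left below it):
  1 left: {3}→1  {4}→1
  2 left: {2,3}→1  {3,4}→2
  3 left: {1,2,3}→1  {2,3,4}→3
  placing 0:m first → 4 extensions
  placing 4:j first → 1 extensions
total linear extensions = 5

5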